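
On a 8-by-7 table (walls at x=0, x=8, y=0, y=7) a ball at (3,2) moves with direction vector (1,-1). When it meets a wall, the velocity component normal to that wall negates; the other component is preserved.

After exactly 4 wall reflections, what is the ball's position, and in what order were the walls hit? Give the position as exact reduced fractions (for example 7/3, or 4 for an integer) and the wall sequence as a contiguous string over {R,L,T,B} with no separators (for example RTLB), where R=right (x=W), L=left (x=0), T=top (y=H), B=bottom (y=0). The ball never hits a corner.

Final position: (0,3)
Wall sequence: BRTL

1. t=2 → B at (5,0); v=(1,1)
2. t=3 → R at (8,3); v=(-1,1)
3. t=4 → T at (4,7); v=(-1,-1)
4. t=4 → L at (0,3); v=(1,-1)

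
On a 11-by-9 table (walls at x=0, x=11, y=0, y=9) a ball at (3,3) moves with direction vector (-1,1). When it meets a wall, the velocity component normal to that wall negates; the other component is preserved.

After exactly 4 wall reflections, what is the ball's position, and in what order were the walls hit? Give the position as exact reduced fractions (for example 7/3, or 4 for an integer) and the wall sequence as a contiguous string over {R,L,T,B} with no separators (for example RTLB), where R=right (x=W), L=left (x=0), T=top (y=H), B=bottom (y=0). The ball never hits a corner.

Final position: (10,0)
Wall sequence: LTRB

1. t=3 → L at (0,6); v=(1,1)
2. t=3 → T at (3,9); v=(1,-1)
3. t=8 → R at (11,1); v=(-1,-1)
4. t=1 → B at (10,0); v=(-1,1)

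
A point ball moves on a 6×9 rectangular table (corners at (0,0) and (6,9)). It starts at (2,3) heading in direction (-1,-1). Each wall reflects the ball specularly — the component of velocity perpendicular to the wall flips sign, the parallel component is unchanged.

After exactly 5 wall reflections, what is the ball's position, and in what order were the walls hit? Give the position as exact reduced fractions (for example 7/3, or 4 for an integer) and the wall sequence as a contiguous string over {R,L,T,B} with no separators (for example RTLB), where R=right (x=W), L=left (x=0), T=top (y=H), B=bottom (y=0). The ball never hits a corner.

1. t=2 → L at (0,1); v=(1,-1)
2. t=1 → B at (1,0); v=(1,1)
3. t=5 → R at (6,5); v=(-1,1)
4. t=4 → T at (2,9); v=(-1,-1)
5. t=2 → L at (0,7); v=(1,-1)

Final position: (0,7)
Wall sequence: LBRTL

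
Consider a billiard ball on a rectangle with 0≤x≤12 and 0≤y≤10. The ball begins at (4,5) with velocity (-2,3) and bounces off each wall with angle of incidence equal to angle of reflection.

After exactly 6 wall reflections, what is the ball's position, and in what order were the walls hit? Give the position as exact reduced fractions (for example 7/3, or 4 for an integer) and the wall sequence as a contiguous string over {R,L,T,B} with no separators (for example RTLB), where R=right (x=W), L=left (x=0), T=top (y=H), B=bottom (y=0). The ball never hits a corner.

Final position: (14/3,0)
Wall sequence: TLBRTB

1. t=5/3 → T at (2/3,10); v=(-2,-3)
2. t=1/3 → L at (0,9); v=(2,-3)
3. t=3 → B at (6,0); v=(2,3)
4. t=3 → R at (12,9); v=(-2,3)
5. t=1/3 → T at (34/3,10); v=(-2,-3)
6. t=10/3 → B at (14/3,0); v=(-2,3)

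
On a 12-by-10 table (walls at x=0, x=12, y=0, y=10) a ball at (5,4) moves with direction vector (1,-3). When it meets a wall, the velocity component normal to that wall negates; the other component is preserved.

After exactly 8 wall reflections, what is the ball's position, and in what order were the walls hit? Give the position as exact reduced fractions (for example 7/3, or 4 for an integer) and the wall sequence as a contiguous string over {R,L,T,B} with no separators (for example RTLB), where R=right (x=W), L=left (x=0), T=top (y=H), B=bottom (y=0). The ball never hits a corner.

1. t=4/3 → B at (19/3,0); v=(1,3)
2. t=10/3 → T at (29/3,10); v=(1,-3)
3. t=7/3 → R at (12,3); v=(-1,-3)
4. t=1 → B at (11,0); v=(-1,3)
5. t=10/3 → T at (23/3,10); v=(-1,-3)
6. t=10/3 → B at (13/3,0); v=(-1,3)
7. t=10/3 → T at (1,10); v=(-1,-3)
8. t=1 → L at (0,7); v=(1,-3)

Final position: (0,7)
Wall sequence: BTRBTBTL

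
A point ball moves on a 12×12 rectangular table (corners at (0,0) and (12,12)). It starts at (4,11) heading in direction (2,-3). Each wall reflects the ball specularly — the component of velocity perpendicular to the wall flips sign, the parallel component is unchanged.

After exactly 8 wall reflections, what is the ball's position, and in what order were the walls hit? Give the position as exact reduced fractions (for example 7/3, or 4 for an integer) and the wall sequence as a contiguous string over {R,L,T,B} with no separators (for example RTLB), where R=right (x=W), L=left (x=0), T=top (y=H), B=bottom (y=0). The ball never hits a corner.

Final position: (14/3,0)
Wall sequence: BRTLBTRB

1. t=11/3 → B at (34/3,0); v=(2,3)
2. t=1/3 → R at (12,1); v=(-2,3)
3. t=11/3 → T at (14/3,12); v=(-2,-3)
4. t=7/3 → L at (0,5); v=(2,-3)
5. t=5/3 → B at (10/3,0); v=(2,3)
6. t=4 → T at (34/3,12); v=(2,-3)
7. t=1/3 → R at (12,11); v=(-2,-3)
8. t=11/3 → B at (14/3,0); v=(-2,3)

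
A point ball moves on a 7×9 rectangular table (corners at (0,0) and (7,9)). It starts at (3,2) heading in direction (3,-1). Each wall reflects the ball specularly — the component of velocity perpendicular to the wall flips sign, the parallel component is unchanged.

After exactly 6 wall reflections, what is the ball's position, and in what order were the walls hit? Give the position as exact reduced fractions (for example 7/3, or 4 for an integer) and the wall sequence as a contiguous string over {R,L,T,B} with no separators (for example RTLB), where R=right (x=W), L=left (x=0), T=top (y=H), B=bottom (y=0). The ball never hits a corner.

1. t=4/3 → R at (7,2/3); v=(-3,-1)
2. t=2/3 → B at (5,0); v=(-3,1)
3. t=5/3 → L at (0,5/3); v=(3,1)
4. t=7/3 → R at (7,4); v=(-3,1)
5. t=7/3 → L at (0,19/3); v=(3,1)
6. t=7/3 → R at (7,26/3); v=(-3,1)

Final position: (7,26/3)
Wall sequence: RBLRLR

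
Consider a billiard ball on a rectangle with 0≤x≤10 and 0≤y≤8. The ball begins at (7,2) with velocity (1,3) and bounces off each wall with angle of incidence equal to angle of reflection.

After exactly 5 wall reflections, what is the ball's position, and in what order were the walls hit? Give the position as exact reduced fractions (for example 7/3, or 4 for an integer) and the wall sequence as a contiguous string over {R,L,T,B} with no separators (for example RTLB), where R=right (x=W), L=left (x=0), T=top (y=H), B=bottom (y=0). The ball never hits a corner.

Final position: (3,0)
Wall sequence: TRBTB

1. t=2 → T at (9,8); v=(1,-3)
2. t=1 → R at (10,5); v=(-1,-3)
3. t=5/3 → B at (25/3,0); v=(-1,3)
4. t=8/3 → T at (17/3,8); v=(-1,-3)
5. t=8/3 → B at (3,0); v=(-1,3)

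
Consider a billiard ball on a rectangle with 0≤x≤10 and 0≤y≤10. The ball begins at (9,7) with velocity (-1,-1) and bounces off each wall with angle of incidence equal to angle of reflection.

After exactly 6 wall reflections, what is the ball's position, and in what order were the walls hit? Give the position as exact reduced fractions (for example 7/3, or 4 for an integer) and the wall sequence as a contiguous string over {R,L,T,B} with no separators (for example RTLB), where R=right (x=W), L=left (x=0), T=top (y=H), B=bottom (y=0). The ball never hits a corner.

Final position: (0,2)
Wall sequence: BLTRBL

1. t=7 → B at (2,0); v=(-1,1)
2. t=2 → L at (0,2); v=(1,1)
3. t=8 → T at (8,10); v=(1,-1)
4. t=2 → R at (10,8); v=(-1,-1)
5. t=8 → B at (2,0); v=(-1,1)
6. t=2 → L at (0,2); v=(1,1)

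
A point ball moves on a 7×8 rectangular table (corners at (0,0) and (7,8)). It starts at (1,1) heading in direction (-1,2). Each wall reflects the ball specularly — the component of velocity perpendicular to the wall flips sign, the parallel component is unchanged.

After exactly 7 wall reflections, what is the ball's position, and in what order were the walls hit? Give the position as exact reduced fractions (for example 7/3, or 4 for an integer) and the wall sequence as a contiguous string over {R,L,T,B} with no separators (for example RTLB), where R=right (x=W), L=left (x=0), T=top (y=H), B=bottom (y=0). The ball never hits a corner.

1. t=1 → L at (0,3); v=(1,2)
2. t=5/2 → T at (5/2,8); v=(1,-2)
3. t=4 → B at (13/2,0); v=(1,2)
4. t=1/2 → R at (7,1); v=(-1,2)
5. t=7/2 → T at (7/2,8); v=(-1,-2)
6. t=7/2 → L at (0,1); v=(1,-2)
7. t=1/2 → B at (1/2,0); v=(1,2)

Final position: (1/2,0)
Wall sequence: LTBRTLB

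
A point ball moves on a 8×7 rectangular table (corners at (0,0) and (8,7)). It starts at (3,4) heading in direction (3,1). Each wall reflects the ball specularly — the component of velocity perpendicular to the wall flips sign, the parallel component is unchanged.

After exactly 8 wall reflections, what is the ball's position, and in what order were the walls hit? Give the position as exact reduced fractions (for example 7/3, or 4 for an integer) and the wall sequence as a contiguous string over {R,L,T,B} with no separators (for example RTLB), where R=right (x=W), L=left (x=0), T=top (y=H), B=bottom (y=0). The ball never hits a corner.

Final position: (0,5)
Wall sequence: RTLRLBRL

1. t=5/3 → R at (8,17/3); v=(-3,1)
2. t=4/3 → T at (4,7); v=(-3,-1)
3. t=4/3 → L at (0,17/3); v=(3,-1)
4. t=8/3 → R at (8,3); v=(-3,-1)
5. t=8/3 → L at (0,1/3); v=(3,-1)
6. t=1/3 → B at (1,0); v=(3,1)
7. t=7/3 → R at (8,7/3); v=(-3,1)
8. t=8/3 → L at (0,5); v=(3,1)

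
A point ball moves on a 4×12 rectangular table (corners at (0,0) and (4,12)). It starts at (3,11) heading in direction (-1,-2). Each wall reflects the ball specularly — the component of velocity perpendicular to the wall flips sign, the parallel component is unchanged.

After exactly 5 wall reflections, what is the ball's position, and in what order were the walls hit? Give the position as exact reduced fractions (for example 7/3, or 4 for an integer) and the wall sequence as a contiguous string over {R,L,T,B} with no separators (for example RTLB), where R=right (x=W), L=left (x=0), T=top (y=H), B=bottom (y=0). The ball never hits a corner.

Final position: (1/2,12)
Wall sequence: LBRLT

1. t=3 → L at (0,5); v=(1,-2)
2. t=5/2 → B at (5/2,0); v=(1,2)
3. t=3/2 → R at (4,3); v=(-1,2)
4. t=4 → L at (0,11); v=(1,2)
5. t=1/2 → T at (1/2,12); v=(1,-2)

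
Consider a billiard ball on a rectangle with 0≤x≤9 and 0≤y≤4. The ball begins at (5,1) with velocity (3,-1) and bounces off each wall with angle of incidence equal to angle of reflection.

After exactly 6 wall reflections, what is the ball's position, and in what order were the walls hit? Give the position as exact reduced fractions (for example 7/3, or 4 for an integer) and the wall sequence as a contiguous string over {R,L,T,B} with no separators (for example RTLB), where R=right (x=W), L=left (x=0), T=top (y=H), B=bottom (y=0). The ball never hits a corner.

Final position: (4,0)
Wall sequence: BRLTRB

1. t=1 → B at (8,0); v=(3,1)
2. t=1/3 → R at (9,1/3); v=(-3,1)
3. t=3 → L at (0,10/3); v=(3,1)
4. t=2/3 → T at (2,4); v=(3,-1)
5. t=7/3 → R at (9,5/3); v=(-3,-1)
6. t=5/3 → B at (4,0); v=(-3,1)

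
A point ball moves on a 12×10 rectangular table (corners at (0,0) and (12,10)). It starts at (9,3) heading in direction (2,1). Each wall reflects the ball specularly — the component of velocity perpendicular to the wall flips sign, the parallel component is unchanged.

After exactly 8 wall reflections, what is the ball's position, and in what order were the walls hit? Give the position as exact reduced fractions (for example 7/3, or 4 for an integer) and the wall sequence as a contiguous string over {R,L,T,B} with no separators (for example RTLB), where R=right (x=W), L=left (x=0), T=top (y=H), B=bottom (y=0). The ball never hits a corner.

1. t=3/2 → R at (12,9/2); v=(-2,1)
2. t=11/2 → T at (1,10); v=(-2,-1)
3. t=1/2 → L at (0,19/2); v=(2,-1)
4. t=6 → R at (12,7/2); v=(-2,-1)
5. t=7/2 → B at (5,0); v=(-2,1)
6. t=5/2 → L at (0,5/2); v=(2,1)
7. t=6 → R at (12,17/2); v=(-2,1)
8. t=3/2 → T at (9,10); v=(-2,-1)

Final position: (9,10)
Wall sequence: RTLRBLRT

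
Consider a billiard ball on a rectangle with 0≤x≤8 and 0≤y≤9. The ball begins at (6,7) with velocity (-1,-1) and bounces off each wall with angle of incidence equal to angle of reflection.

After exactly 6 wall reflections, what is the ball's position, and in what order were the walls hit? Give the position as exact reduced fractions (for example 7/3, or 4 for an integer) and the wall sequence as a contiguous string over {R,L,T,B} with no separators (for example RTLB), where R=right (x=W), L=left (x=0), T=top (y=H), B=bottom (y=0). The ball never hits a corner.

1. t=6 → L at (0,1); v=(1,-1)
2. t=1 → B at (1,0); v=(1,1)
3. t=7 → R at (8,7); v=(-1,1)
4. t=2 → T at (6,9); v=(-1,-1)
5. t=6 → L at (0,3); v=(1,-1)
6. t=3 → B at (3,0); v=(1,1)

Final position: (3,0)
Wall sequence: LBRTLB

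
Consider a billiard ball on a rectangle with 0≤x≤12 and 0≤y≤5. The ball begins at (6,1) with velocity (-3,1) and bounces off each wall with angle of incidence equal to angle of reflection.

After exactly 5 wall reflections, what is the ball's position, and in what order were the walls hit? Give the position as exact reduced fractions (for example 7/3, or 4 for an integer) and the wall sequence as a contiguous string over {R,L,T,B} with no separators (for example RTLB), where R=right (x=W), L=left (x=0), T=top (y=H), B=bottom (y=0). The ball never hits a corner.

1. t=2 → L at (0,3); v=(3,1)
2. t=2 → T at (6,5); v=(3,-1)
3. t=2 → R at (12,3); v=(-3,-1)
4. t=3 → B at (3,0); v=(-3,1)
5. t=1 → L at (0,1); v=(3,1)

Final position: (0,1)
Wall sequence: LTRBL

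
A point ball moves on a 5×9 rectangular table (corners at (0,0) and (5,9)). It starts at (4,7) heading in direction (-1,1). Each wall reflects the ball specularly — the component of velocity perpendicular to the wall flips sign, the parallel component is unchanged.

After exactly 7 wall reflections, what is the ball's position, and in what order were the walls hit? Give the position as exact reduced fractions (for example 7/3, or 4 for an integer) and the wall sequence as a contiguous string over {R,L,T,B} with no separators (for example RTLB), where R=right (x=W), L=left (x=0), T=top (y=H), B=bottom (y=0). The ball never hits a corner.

Final position: (4,9)
Wall sequence: TLRBLRT

1. t=2 → T at (2,9); v=(-1,-1)
2. t=2 → L at (0,7); v=(1,-1)
3. t=5 → R at (5,2); v=(-1,-1)
4. t=2 → B at (3,0); v=(-1,1)
5. t=3 → L at (0,3); v=(1,1)
6. t=5 → R at (5,8); v=(-1,1)
7. t=1 → T at (4,9); v=(-1,-1)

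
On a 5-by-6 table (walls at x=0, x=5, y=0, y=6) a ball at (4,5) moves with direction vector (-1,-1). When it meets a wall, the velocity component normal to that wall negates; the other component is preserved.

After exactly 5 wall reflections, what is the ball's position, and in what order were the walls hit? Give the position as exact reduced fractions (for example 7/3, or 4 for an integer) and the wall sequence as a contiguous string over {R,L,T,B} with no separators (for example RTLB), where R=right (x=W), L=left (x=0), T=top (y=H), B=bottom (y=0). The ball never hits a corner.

Final position: (0,3)
Wall sequence: LBRTL

1. t=4 → L at (0,1); v=(1,-1)
2. t=1 → B at (1,0); v=(1,1)
3. t=4 → R at (5,4); v=(-1,1)
4. t=2 → T at (3,6); v=(-1,-1)
5. t=3 → L at (0,3); v=(1,-1)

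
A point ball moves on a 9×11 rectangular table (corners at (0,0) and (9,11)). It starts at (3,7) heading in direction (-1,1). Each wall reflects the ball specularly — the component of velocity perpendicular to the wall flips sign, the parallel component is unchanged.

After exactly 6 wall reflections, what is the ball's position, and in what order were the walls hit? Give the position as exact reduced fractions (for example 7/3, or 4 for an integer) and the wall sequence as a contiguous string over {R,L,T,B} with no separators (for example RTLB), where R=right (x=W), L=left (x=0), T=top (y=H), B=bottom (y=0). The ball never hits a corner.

Final position: (5,11)
Wall sequence: LTRBLT

1. t=3 → L at (0,10); v=(1,1)
2. t=1 → T at (1,11); v=(1,-1)
3. t=8 → R at (9,3); v=(-1,-1)
4. t=3 → B at (6,0); v=(-1,1)
5. t=6 → L at (0,6); v=(1,1)
6. t=5 → T at (5,11); v=(1,-1)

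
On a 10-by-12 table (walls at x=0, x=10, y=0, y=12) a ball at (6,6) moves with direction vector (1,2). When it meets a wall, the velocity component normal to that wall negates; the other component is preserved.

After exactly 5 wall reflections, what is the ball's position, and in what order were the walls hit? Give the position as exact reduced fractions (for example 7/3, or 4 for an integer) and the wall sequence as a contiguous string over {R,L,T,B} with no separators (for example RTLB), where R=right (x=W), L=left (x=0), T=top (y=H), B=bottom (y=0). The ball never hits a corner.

Final position: (1,12)
Wall sequence: TRBLT

1. t=3 → T at (9,12); v=(1,-2)
2. t=1 → R at (10,10); v=(-1,-2)
3. t=5 → B at (5,0); v=(-1,2)
4. t=5 → L at (0,10); v=(1,2)
5. t=1 → T at (1,12); v=(1,-2)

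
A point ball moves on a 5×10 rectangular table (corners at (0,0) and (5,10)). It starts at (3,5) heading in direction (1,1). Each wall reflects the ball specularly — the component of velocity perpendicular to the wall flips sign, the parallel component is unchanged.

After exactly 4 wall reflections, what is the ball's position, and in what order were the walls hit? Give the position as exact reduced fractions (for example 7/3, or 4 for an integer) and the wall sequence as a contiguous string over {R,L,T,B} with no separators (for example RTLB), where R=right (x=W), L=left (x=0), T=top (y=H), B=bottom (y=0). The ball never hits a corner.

Final position: (5,3)
Wall sequence: RTLR

1. t=2 → R at (5,7); v=(-1,1)
2. t=3 → T at (2,10); v=(-1,-1)
3. t=2 → L at (0,8); v=(1,-1)
4. t=5 → R at (5,3); v=(-1,-1)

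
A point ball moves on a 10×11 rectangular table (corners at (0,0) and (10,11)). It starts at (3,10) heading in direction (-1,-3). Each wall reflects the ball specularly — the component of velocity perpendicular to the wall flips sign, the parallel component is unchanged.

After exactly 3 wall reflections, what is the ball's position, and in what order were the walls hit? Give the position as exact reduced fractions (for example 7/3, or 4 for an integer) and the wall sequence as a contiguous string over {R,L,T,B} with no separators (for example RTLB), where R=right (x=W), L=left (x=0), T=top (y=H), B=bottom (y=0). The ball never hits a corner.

1. t=3 → L at (0,1); v=(1,-3)
2. t=1/3 → B at (1/3,0); v=(1,3)
3. t=11/3 → T at (4,11); v=(1,-3)

Final position: (4,11)
Wall sequence: LBT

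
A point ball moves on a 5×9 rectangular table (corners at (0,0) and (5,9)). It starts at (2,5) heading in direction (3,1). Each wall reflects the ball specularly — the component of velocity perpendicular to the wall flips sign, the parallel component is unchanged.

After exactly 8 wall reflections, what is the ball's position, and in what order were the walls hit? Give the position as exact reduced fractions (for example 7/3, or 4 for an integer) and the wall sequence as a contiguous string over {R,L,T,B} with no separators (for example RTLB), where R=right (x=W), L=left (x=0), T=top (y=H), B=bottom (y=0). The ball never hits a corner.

1. t=1 → R at (5,6); v=(-3,1)
2. t=5/3 → L at (0,23/3); v=(3,1)
3. t=4/3 → T at (4,9); v=(3,-1)
4. t=1/3 → R at (5,26/3); v=(-3,-1)
5. t=5/3 → L at (0,7); v=(3,-1)
6. t=5/3 → R at (5,16/3); v=(-3,-1)
7. t=5/3 → L at (0,11/3); v=(3,-1)
8. t=5/3 → R at (5,2); v=(-3,-1)

Final position: (5,2)
Wall sequence: RLTRLRLR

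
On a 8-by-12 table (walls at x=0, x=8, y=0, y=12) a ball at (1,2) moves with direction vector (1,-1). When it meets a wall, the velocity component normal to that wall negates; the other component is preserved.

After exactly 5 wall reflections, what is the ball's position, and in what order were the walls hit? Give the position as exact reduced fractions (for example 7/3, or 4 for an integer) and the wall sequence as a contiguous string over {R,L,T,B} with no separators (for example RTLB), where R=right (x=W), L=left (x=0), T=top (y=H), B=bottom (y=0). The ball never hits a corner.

Final position: (8,3)
Wall sequence: BRTLR

1. t=2 → B at (3,0); v=(1,1)
2. t=5 → R at (8,5); v=(-1,1)
3. t=7 → T at (1,12); v=(-1,-1)
4. t=1 → L at (0,11); v=(1,-1)
5. t=8 → R at (8,3); v=(-1,-1)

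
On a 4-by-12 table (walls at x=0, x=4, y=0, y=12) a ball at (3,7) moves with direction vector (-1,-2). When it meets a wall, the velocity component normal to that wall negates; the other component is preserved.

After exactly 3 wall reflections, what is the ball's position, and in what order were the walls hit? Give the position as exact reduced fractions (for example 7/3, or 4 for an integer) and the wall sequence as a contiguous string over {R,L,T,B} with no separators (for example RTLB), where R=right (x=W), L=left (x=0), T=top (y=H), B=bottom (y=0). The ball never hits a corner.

Final position: (4,7)
Wall sequence: LBR

1. t=3 → L at (0,1); v=(1,-2)
2. t=1/2 → B at (1/2,0); v=(1,2)
3. t=7/2 → R at (4,7); v=(-1,2)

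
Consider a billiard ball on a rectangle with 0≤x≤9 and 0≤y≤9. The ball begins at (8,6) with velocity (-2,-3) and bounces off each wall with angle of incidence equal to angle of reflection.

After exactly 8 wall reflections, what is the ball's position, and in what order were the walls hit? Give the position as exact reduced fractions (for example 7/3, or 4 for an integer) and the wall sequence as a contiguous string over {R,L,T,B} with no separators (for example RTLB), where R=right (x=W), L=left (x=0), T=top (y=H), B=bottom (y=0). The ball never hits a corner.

Final position: (2,0)
Wall sequence: BLTBRTLB

1. t=2 → B at (4,0); v=(-2,3)
2. t=2 → L at (0,6); v=(2,3)
3. t=1 → T at (2,9); v=(2,-3)
4. t=3 → B at (8,0); v=(2,3)
5. t=1/2 → R at (9,3/2); v=(-2,3)
6. t=5/2 → T at (4,9); v=(-2,-3)
7. t=2 → L at (0,3); v=(2,-3)
8. t=1 → B at (2,0); v=(2,3)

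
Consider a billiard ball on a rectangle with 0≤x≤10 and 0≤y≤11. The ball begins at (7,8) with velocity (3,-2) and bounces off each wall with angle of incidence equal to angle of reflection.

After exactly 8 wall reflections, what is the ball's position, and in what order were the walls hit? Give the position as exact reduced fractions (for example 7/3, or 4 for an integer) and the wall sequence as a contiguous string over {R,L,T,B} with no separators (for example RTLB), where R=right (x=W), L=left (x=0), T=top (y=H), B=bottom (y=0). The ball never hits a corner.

Final position: (8,0)
Wall sequence: RBLRTLRB

1. t=1 → R at (10,6); v=(-3,-2)
2. t=3 → B at (1,0); v=(-3,2)
3. t=1/3 → L at (0,2/3); v=(3,2)
4. t=10/3 → R at (10,22/3); v=(-3,2)
5. t=11/6 → T at (9/2,11); v=(-3,-2)
6. t=3/2 → L at (0,8); v=(3,-2)
7. t=10/3 → R at (10,4/3); v=(-3,-2)
8. t=2/3 → B at (8,0); v=(-3,2)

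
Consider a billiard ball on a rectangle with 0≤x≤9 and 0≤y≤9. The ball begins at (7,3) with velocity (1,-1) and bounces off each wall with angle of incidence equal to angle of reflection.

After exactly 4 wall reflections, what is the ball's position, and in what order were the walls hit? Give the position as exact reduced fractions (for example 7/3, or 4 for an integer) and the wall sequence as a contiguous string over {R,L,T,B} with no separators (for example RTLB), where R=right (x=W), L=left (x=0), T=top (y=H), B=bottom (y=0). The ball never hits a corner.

Final position: (1,9)
Wall sequence: RBLT

1. t=2 → R at (9,1); v=(-1,-1)
2. t=1 → B at (8,0); v=(-1,1)
3. t=8 → L at (0,8); v=(1,1)
4. t=1 → T at (1,9); v=(1,-1)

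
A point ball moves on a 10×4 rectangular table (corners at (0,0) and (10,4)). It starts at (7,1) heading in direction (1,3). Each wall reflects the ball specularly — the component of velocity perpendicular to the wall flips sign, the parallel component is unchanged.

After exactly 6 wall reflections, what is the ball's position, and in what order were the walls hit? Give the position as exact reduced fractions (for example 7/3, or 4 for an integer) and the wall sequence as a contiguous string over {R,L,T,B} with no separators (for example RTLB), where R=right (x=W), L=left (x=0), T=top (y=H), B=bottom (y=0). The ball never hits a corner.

1. t=1 → T at (8,4); v=(1,-3)
2. t=4/3 → B at (28/3,0); v=(1,3)
3. t=2/3 → R at (10,2); v=(-1,3)
4. t=2/3 → T at (28/3,4); v=(-1,-3)
5. t=4/3 → B at (8,0); v=(-1,3)
6. t=4/3 → T at (20/3,4); v=(-1,-3)

Final position: (20/3,4)
Wall sequence: TBRTBT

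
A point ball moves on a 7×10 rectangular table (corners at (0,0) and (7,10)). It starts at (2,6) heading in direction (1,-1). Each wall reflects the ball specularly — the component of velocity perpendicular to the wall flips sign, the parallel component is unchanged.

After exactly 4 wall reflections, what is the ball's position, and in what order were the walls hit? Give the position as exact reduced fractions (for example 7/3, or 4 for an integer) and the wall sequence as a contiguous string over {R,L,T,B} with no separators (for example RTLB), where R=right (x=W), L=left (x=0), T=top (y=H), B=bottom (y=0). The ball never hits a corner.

1. t=5 → R at (7,1); v=(-1,-1)
2. t=1 → B at (6,0); v=(-1,1)
3. t=6 → L at (0,6); v=(1,1)
4. t=4 → T at (4,10); v=(1,-1)

Final position: (4,10)
Wall sequence: RBLT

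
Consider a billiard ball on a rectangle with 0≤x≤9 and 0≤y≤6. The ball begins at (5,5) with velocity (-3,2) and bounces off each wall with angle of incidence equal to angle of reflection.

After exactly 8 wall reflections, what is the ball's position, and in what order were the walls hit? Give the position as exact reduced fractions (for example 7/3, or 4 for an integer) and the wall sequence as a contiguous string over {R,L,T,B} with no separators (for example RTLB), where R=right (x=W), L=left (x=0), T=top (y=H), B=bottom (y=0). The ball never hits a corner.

1. t=1/2 → T at (7/2,6); v=(-3,-2)
2. t=7/6 → L at (0,11/3); v=(3,-2)
3. t=11/6 → B at (11/2,0); v=(3,2)
4. t=7/6 → R at (9,7/3); v=(-3,2)
5. t=11/6 → T at (7/2,6); v=(-3,-2)
6. t=7/6 → L at (0,11/3); v=(3,-2)
7. t=11/6 → B at (11/2,0); v=(3,2)
8. t=7/6 → R at (9,7/3); v=(-3,2)

Final position: (9,7/3)
Wall sequence: TLBRTLBR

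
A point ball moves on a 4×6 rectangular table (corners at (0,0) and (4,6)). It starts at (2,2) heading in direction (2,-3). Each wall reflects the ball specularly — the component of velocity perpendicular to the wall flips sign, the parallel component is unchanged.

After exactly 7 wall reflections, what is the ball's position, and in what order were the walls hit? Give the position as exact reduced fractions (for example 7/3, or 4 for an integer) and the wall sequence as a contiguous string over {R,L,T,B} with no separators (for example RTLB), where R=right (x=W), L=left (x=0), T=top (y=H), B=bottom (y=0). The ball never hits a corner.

Final position: (2/3,6)
Wall sequence: BRTLBRT

1. t=2/3 → B at (10/3,0); v=(2,3)
2. t=1/3 → R at (4,1); v=(-2,3)
3. t=5/3 → T at (2/3,6); v=(-2,-3)
4. t=1/3 → L at (0,5); v=(2,-3)
5. t=5/3 → B at (10/3,0); v=(2,3)
6. t=1/3 → R at (4,1); v=(-2,3)
7. t=5/3 → T at (2/3,6); v=(-2,-3)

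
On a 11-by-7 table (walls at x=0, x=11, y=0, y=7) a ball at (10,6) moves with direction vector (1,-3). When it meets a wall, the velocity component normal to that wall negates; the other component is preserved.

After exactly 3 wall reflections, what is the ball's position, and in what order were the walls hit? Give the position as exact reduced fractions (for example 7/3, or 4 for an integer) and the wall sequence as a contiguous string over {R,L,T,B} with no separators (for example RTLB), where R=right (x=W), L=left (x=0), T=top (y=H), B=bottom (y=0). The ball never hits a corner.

Final position: (23/3,7)
Wall sequence: RBT

1. t=1 → R at (11,3); v=(-1,-3)
2. t=1 → B at (10,0); v=(-1,3)
3. t=7/3 → T at (23/3,7); v=(-1,-3)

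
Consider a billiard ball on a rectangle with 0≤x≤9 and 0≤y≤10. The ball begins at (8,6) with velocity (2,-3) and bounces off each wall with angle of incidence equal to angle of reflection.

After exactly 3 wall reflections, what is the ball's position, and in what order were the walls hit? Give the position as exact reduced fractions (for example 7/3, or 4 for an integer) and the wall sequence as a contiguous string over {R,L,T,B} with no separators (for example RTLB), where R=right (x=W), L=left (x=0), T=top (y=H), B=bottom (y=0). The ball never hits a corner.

1. t=1/2 → R at (9,9/2); v=(-2,-3)
2. t=3/2 → B at (6,0); v=(-2,3)
3. t=3 → L at (0,9); v=(2,3)

Final position: (0,9)
Wall sequence: RBL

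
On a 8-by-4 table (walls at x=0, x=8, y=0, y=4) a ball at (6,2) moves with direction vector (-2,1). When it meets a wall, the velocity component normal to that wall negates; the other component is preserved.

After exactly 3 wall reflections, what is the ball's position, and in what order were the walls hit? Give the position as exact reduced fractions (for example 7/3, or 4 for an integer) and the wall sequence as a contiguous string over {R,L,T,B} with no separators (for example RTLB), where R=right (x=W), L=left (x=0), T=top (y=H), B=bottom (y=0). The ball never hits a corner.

Final position: (6,0)
Wall sequence: TLB

1. t=2 → T at (2,4); v=(-2,-1)
2. t=1 → L at (0,3); v=(2,-1)
3. t=3 → B at (6,0); v=(2,1)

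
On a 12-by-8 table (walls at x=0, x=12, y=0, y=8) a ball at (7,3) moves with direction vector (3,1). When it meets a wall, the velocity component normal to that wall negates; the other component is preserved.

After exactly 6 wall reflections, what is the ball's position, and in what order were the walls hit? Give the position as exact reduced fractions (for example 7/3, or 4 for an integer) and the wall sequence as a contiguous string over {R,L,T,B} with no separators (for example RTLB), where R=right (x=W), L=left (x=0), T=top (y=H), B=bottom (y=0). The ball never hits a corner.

1. t=5/3 → R at (12,14/3); v=(-3,1)
2. t=10/3 → T at (2,8); v=(-3,-1)
3. t=2/3 → L at (0,22/3); v=(3,-1)
4. t=4 → R at (12,10/3); v=(-3,-1)
5. t=10/3 → B at (2,0); v=(-3,1)
6. t=2/3 → L at (0,2/3); v=(3,1)

Final position: (0,2/3)
Wall sequence: RTLRBL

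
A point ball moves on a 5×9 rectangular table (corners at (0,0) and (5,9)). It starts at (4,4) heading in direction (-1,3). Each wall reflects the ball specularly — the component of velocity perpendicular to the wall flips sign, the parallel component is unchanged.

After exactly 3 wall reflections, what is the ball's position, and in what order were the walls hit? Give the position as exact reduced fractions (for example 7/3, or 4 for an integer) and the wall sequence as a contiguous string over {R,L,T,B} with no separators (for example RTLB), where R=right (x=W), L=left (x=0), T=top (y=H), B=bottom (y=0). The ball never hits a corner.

1. t=5/3 → T at (7/3,9); v=(-1,-3)
2. t=7/3 → L at (0,2); v=(1,-3)
3. t=2/3 → B at (2/3,0); v=(1,3)

Final position: (2/3,0)
Wall sequence: TLB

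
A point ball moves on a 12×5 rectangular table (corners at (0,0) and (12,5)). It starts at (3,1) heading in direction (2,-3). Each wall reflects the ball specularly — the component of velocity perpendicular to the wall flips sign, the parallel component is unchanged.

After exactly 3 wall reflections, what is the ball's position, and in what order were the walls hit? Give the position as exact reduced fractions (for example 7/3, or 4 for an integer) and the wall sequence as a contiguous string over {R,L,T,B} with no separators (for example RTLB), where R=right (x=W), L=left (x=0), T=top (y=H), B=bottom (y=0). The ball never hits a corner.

Final position: (31/3,0)
Wall sequence: BTB

1. t=1/3 → B at (11/3,0); v=(2,3)
2. t=5/3 → T at (7,5); v=(2,-3)
3. t=5/3 → B at (31/3,0); v=(2,3)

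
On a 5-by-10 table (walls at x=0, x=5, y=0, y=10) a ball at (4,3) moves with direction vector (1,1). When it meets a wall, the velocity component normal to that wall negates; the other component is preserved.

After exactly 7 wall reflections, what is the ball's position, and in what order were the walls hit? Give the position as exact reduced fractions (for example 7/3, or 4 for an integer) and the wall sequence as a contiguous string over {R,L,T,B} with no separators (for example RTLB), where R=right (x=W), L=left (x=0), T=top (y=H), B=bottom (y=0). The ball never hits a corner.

Final position: (5,4)
Wall sequence: RLTRLBR

1. t=1 → R at (5,4); v=(-1,1)
2. t=5 → L at (0,9); v=(1,1)
3. t=1 → T at (1,10); v=(1,-1)
4. t=4 → R at (5,6); v=(-1,-1)
5. t=5 → L at (0,1); v=(1,-1)
6. t=1 → B at (1,0); v=(1,1)
7. t=4 → R at (5,4); v=(-1,1)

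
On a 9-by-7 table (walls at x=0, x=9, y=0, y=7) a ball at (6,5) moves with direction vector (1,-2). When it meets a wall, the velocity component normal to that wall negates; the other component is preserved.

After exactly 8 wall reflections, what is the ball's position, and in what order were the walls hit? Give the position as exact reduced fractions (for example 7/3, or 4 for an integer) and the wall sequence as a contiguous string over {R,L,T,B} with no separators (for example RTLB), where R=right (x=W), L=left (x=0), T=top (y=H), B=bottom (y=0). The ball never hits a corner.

1. t=5/2 → B at (17/2,0); v=(1,2)
2. t=1/2 → R at (9,1); v=(-1,2)
3. t=3 → T at (6,7); v=(-1,-2)
4. t=7/2 → B at (5/2,0); v=(-1,2)
5. t=5/2 → L at (0,5); v=(1,2)
6. t=1 → T at (1,7); v=(1,-2)
7. t=7/2 → B at (9/2,0); v=(1,2)
8. t=7/2 → T at (8,7); v=(1,-2)

Final position: (8,7)
Wall sequence: BRTBLTBT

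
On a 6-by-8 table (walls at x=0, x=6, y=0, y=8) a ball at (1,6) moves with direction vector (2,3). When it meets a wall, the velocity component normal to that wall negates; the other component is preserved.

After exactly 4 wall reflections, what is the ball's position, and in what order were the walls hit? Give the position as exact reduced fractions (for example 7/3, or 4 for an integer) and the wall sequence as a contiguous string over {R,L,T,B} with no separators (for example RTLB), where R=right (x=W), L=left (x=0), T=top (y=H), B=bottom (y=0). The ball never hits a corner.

1. t=2/3 → T at (7/3,8); v=(2,-3)
2. t=11/6 → R at (6,5/2); v=(-2,-3)
3. t=5/6 → B at (13/3,0); v=(-2,3)
4. t=13/6 → L at (0,13/2); v=(2,3)

Final position: (0,13/2)
Wall sequence: TRBL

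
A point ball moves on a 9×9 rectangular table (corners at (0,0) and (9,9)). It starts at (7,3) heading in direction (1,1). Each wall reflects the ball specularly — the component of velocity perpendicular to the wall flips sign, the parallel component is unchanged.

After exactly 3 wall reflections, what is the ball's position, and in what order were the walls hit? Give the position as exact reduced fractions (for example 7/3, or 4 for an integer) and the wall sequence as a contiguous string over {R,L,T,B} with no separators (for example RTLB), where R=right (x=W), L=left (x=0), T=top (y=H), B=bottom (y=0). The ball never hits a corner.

Final position: (0,4)
Wall sequence: RTL

1. t=2 → R at (9,5); v=(-1,1)
2. t=4 → T at (5,9); v=(-1,-1)
3. t=5 → L at (0,4); v=(1,-1)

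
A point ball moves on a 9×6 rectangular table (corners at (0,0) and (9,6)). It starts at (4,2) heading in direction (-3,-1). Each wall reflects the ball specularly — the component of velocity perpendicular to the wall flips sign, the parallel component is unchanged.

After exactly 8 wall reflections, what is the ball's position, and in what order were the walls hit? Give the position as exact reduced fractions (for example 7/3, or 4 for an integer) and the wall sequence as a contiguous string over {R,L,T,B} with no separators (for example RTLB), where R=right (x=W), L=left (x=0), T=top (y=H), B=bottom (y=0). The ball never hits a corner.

1. t=4/3 → L at (0,2/3); v=(3,-1)
2. t=2/3 → B at (2,0); v=(3,1)
3. t=7/3 → R at (9,7/3); v=(-3,1)
4. t=3 → L at (0,16/3); v=(3,1)
5. t=2/3 → T at (2,6); v=(3,-1)
6. t=7/3 → R at (9,11/3); v=(-3,-1)
7. t=3 → L at (0,2/3); v=(3,-1)
8. t=2/3 → B at (2,0); v=(3,1)

Final position: (2,0)
Wall sequence: LBRLTRLB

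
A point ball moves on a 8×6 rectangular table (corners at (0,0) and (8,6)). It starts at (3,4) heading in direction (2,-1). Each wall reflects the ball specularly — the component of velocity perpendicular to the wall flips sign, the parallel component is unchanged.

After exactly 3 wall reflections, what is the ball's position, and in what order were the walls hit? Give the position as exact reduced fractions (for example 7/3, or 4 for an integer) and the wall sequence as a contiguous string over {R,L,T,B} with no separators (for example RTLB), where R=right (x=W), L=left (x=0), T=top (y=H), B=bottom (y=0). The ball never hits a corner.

1. t=5/2 → R at (8,3/2); v=(-2,-1)
2. t=3/2 → B at (5,0); v=(-2,1)
3. t=5/2 → L at (0,5/2); v=(2,1)

Final position: (0,5/2)
Wall sequence: RBL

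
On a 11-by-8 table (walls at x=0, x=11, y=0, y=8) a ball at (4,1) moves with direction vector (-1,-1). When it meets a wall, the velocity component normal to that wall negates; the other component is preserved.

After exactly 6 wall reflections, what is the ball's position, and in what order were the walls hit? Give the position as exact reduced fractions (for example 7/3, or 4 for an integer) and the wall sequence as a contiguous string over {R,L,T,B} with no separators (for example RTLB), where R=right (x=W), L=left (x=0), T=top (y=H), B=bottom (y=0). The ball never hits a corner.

1. t=1 → B at (3,0); v=(-1,1)
2. t=3 → L at (0,3); v=(1,1)
3. t=5 → T at (5,8); v=(1,-1)
4. t=6 → R at (11,2); v=(-1,-1)
5. t=2 → B at (9,0); v=(-1,1)
6. t=8 → T at (1,8); v=(-1,-1)

Final position: (1,8)
Wall sequence: BLTRBT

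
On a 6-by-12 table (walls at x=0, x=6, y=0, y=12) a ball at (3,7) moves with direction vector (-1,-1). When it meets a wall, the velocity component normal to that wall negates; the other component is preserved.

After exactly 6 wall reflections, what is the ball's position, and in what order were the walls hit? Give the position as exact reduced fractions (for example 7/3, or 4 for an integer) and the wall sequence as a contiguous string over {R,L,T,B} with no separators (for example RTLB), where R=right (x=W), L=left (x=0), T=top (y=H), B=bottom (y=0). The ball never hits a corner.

Final position: (6,10)
Wall sequence: LBRLTR

1. t=3 → L at (0,4); v=(1,-1)
2. t=4 → B at (4,0); v=(1,1)
3. t=2 → R at (6,2); v=(-1,1)
4. t=6 → L at (0,8); v=(1,1)
5. t=4 → T at (4,12); v=(1,-1)
6. t=2 → R at (6,10); v=(-1,-1)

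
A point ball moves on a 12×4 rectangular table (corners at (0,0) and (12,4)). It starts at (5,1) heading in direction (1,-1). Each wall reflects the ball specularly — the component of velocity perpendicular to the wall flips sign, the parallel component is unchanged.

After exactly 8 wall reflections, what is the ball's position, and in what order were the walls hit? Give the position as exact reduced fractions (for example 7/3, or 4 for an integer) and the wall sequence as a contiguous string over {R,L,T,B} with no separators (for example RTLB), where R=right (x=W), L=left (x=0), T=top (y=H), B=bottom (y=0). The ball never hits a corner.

Final position: (2,4)
Wall sequence: BTRBTBLT

1. t=1 → B at (6,0); v=(1,1)
2. t=4 → T at (10,4); v=(1,-1)
3. t=2 → R at (12,2); v=(-1,-1)
4. t=2 → B at (10,0); v=(-1,1)
5. t=4 → T at (6,4); v=(-1,-1)
6. t=4 → B at (2,0); v=(-1,1)
7. t=2 → L at (0,2); v=(1,1)
8. t=2 → T at (2,4); v=(1,-1)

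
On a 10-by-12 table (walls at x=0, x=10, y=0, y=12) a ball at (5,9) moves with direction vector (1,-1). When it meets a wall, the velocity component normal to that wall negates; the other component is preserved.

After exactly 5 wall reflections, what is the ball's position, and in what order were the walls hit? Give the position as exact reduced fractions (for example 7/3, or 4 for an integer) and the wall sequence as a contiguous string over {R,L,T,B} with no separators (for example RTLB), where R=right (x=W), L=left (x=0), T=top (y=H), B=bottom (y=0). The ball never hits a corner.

1. t=5 → R at (10,4); v=(-1,-1)
2. t=4 → B at (6,0); v=(-1,1)
3. t=6 → L at (0,6); v=(1,1)
4. t=6 → T at (6,12); v=(1,-1)
5. t=4 → R at (10,8); v=(-1,-1)

Final position: (10,8)
Wall sequence: RBLTR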